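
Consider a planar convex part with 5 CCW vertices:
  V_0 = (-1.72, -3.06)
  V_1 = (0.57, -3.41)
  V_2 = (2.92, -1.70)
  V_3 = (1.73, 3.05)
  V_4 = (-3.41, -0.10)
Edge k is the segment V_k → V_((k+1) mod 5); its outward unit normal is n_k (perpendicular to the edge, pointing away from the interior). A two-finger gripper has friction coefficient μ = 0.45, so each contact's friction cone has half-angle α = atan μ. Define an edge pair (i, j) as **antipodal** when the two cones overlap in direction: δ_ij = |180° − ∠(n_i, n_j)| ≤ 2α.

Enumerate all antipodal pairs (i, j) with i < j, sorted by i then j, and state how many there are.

α = atan 0.45 = 24.23°;  2α = 48.46°
n_0 = (-0.1511, -0.9885)
n_1 = (+0.5884, -0.8086)
n_2 = (+0.9700, +0.2430)
n_3 = (-0.5225, +0.8526)
n_4 = (-0.8684, -0.4958)
  (0,1): δ = 135.27°  ·
  (0,2): δ = 67.25°  ·
  (0,3): δ = 40.19°  ✓
  (0,4): δ = 128.41°  ·
  (1,2): δ = 111.98°  ·
  (1,3): δ = 4.54°  ✓
  (1,4): δ = 83.68°  ·
  (2,3): δ = 72.56°  ·
  (2,4): δ = 15.66°  ✓
  (3,4): δ = 91.78°  ·
antipodal pairs: 3

count = 3; pairs: (0,3), (1,3), (2,4)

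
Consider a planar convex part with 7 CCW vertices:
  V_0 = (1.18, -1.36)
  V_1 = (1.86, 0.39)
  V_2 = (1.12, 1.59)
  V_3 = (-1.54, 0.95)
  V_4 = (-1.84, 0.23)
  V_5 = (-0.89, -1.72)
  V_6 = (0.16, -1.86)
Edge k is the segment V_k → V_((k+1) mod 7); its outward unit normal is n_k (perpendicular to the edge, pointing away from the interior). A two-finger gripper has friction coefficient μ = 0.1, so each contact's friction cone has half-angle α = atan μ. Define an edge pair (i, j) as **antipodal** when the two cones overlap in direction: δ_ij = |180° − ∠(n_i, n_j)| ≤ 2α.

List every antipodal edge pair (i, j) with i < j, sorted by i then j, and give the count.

α = atan 0.1 = 5.71°;  2α = 11.42°
n_0 = (+0.9321, -0.3622)
n_1 = (+0.8512, +0.5249)
n_2 = (-0.2339, +0.9723)
n_3 = (-0.9231, +0.3846)
n_4 = (-0.8990, -0.4380)
n_5 = (-0.1322, -0.9912)
n_6 = (+0.4402, -0.8979)
  (0,1): δ = 127.10°  ·
  (0,2): δ = 55.24°  ·
  (0,3): δ = 1.39°  ✓
  (0,4): δ = 47.21°  ·
  (0,5): δ = 103.64°  ·
  (0,6): δ = 137.35°  ·
  (1,2): δ = 108.13°  ·
  (1,3): δ = 54.28°  ·
  (1,4): δ = 5.69°  ✓
  (1,5): δ = 50.74°  ·
  (1,6): δ = 84.45°  ·
  (2,3): δ = 126.15°  ·
  (2,4): δ = 77.55°  ·
  (2,5): δ = 21.12°  ·
  (2,6): δ = 12.59°  ·
  (3,4): δ = 131.41°  ·
  (3,5): δ = 74.97°  ·
  (3,6): δ = 41.27°  ·
  (4,5): δ = 123.57°  ·
  (4,6): δ = 89.86°  ·
  (5,6): δ = 146.29°  ·
antipodal pairs: 2

count = 2; pairs: (0,3), (1,4)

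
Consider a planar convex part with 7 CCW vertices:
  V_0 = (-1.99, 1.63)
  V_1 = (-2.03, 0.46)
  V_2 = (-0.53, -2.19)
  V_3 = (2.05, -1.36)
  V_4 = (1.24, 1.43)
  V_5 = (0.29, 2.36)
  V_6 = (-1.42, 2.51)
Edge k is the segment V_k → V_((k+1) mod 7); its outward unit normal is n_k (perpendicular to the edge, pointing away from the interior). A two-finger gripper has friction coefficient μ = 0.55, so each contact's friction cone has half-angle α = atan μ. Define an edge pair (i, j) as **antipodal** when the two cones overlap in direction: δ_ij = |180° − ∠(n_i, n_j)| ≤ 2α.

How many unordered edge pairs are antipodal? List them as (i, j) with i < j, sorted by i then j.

count = 8; pairs: (0,3), (0,4), (1,3), (1,4), (1,5), (2,5), (2,6), (3,6)

α = atan 0.55 = 28.81°;  2α = 57.62°
n_0 = (-0.9994, +0.0342)
n_1 = (-0.8703, -0.4926)
n_2 = (+0.3062, -0.9520)
n_3 = (+0.9603, +0.2788)
n_4 = (+0.6995, +0.7146)
n_5 = (+0.0874, +0.9962)
n_6 = (-0.8393, +0.5436)
  (0,1): δ = 148.53°  ·
  (0,2): δ = 70.21°  ·
  (0,3): δ = 18.15°  ✓
  (0,4): δ = 47.57°  ✓
  (0,5): δ = 86.94°  ·
  (0,6): δ = 149.03°  ·
  (1,2): δ = 101.68°  ·
  (1,3): δ = 13.32°  ✓
  (1,4): δ = 16.10°  ✓
  (1,5): δ = 55.48°  ✓
  (1,6): δ = 117.56°  ·
  (2,3): δ = 91.64°  ·
  (2,4): δ = 62.22°  ·
  (2,5): δ = 22.85°  ✓
  (2,6): δ = 39.23°  ✓
  (3,4): δ = 150.58°  ·
  (3,5): δ = 111.20°  ·
  (3,6): δ = 49.12°  ✓
  (4,5): δ = 140.62°  ·
  (4,6): δ = 78.54°  ·
  (5,6): δ = 117.92°  ·
antipodal pairs: 8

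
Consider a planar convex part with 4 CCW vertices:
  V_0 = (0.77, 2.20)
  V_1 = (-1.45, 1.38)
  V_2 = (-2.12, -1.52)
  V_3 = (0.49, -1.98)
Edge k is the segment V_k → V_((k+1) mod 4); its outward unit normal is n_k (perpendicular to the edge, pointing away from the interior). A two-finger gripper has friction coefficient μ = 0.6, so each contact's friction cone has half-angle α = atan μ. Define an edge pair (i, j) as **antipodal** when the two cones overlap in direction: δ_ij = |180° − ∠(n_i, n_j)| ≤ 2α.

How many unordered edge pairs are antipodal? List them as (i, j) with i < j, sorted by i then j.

count = 2; pairs: (0,2), (1,3)

α = atan 0.6 = 30.96°;  2α = 61.93°
n_0 = (-0.3465, +0.9381)
n_1 = (-0.9743, +0.2251)
n_2 = (-0.1736, -0.9848)
n_3 = (+0.9978, -0.0668)
  (0,1): δ = 123.28°  ·
  (0,2): δ = 30.27°  ✓
  (0,3): δ = 65.90°  ·
  (1,2): δ = 86.99°  ·
  (1,3): δ = 9.18°  ✓
  (2,3): δ = 83.84°  ·
antipodal pairs: 2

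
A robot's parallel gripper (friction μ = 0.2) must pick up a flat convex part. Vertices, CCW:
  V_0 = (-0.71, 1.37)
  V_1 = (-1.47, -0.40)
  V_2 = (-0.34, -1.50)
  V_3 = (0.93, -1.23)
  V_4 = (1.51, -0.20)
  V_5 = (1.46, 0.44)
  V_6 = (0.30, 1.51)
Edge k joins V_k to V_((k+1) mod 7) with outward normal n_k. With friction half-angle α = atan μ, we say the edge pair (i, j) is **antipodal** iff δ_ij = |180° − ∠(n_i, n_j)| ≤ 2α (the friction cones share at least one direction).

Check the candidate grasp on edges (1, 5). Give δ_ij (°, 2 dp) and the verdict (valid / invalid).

δ = 1.54°, valid

α = atan 0.2 = 11.31°;  2α = 22.62°
edge 1: e_1 = (+1.13, -1.10);  n_1 = (-0.6975, -0.7166)
edge 5: e_5 = (-1.16, +1.07);  n_5 = (+0.6780, +0.7350)
∠(n_1, n_5) = 178.46°
δ = |180° − 178.46°| = 1.54°
1.54° ≤ 2α = 22.62°  →  valid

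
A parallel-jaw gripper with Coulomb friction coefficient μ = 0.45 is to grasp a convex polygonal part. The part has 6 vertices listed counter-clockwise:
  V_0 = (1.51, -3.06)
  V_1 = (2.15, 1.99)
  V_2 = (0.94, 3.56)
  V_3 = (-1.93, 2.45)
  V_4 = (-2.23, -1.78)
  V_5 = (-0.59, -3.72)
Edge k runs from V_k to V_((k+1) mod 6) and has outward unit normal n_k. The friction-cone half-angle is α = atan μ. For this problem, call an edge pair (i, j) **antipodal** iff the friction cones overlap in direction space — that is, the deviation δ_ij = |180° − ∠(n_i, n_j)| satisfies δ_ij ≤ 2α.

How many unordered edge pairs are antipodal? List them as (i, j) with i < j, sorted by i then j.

α = atan 0.45 = 24.23°;  2α = 48.46°
n_0 = (+0.9921, -0.1257)
n_1 = (+0.7921, +0.6104)
n_2 = (-0.3607, +0.9327)
n_3 = (-0.9975, +0.0707)
n_4 = (-0.7637, -0.6456)
n_5 = (+0.2998, -0.9540)
  (0,1): δ = 135.16°  ·
  (0,2): δ = 61.63°  ·
  (0,3): δ = 3.17°  ✓
  (0,4): δ = 47.43°  ✓
  (0,5): δ = 114.67°  ·
  (1,2): δ = 106.48°  ·
  (1,3): δ = 41.68°  ✓
  (1,4): δ = 2.59°  ✓
  (1,5): δ = 69.83°  ·
  (2,3): δ = 115.20°  ·
  (2,4): δ = 70.93°  ·
  (2,5): δ = 3.70°  ✓
  (3,4): δ = 135.73°  ·
  (3,5): δ = 68.50°  ·
  (4,5): δ = 112.76°  ·
antipodal pairs: 5

count = 5; pairs: (0,3), (0,4), (1,3), (1,4), (2,5)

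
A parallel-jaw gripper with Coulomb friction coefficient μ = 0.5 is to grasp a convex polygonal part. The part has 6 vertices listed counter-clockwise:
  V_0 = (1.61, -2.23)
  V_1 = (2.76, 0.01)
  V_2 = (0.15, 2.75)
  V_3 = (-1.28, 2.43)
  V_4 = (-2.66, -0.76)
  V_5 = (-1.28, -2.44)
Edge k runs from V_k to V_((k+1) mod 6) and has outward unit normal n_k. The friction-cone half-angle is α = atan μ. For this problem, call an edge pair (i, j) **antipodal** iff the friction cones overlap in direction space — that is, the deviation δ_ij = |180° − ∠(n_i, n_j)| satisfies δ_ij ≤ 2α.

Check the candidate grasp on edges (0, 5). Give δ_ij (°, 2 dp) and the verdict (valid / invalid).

δ = 121.33°, invalid

α = atan 0.5 = 26.57°;  2α = 53.13°
edge 0: e_0 = (+1.15, +2.24);  n_0 = (+0.8896, -0.4567)
edge 5: e_5 = (+2.89, +0.21);  n_5 = (+0.0725, -0.9974)
∠(n_0, n_5) = 58.67°
δ = |180° − 58.67°| = 121.33°
121.33° > 2α = 53.13°  →  invalid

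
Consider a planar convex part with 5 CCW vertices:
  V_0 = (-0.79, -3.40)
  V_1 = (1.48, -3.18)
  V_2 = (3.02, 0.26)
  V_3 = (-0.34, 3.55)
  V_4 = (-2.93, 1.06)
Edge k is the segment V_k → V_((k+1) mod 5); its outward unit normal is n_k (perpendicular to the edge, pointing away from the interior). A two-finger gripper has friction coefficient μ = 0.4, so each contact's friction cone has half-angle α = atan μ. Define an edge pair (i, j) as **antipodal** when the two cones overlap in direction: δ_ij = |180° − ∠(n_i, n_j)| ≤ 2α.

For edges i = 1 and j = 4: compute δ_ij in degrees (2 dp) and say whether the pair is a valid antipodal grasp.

α = atan 0.4 = 21.80°;  2α = 43.60°
edge 1: e_1 = (+1.54, +3.44);  n_1 = (+0.9127, -0.4086)
edge 4: e_4 = (+2.14, -4.46);  n_4 = (-0.9016, -0.4326)
∠(n_1, n_4) = 130.25°
δ = |180° − 130.25°| = 49.75°
49.75° > 2α = 43.60°  →  invalid

δ = 49.75°, invalid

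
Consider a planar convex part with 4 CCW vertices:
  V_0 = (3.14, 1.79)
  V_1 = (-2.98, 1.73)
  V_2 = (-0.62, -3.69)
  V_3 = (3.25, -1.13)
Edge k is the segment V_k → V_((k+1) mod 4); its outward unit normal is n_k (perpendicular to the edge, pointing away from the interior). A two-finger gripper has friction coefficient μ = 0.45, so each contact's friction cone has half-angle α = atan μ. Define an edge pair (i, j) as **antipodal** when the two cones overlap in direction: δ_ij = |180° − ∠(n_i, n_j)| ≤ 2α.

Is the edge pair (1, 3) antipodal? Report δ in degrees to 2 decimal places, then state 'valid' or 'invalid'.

α = atan 0.45 = 24.23°;  2α = 48.46°
edge 1: e_1 = (+2.36, -5.42);  n_1 = (-0.9169, -0.3992)
edge 3: e_3 = (-0.11, +2.92);  n_3 = (+0.9993, +0.0376)
∠(n_1, n_3) = 158.63°
δ = |180° − 158.63°| = 21.37°
21.37° ≤ 2α = 48.46°  →  valid

δ = 21.37°, valid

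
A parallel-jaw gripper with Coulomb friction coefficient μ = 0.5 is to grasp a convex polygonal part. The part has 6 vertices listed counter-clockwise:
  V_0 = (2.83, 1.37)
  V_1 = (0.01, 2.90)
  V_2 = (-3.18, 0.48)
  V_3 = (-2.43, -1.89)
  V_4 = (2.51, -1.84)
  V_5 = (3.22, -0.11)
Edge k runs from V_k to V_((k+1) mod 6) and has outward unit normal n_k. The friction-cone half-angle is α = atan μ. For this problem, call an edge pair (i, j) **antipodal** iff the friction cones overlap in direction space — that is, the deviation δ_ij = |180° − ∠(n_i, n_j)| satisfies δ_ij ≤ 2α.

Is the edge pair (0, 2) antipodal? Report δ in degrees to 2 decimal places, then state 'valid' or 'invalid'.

δ = 43.96°, valid

α = atan 0.5 = 26.57°;  2α = 53.13°
edge 0: e_0 = (-2.82, +1.53);  n_0 = (+0.4769, +0.8790)
edge 2: e_2 = (+0.75, -2.37);  n_2 = (-0.9534, -0.3017)
∠(n_0, n_2) = 136.04°
δ = |180° − 136.04°| = 43.96°
43.96° ≤ 2α = 53.13°  →  valid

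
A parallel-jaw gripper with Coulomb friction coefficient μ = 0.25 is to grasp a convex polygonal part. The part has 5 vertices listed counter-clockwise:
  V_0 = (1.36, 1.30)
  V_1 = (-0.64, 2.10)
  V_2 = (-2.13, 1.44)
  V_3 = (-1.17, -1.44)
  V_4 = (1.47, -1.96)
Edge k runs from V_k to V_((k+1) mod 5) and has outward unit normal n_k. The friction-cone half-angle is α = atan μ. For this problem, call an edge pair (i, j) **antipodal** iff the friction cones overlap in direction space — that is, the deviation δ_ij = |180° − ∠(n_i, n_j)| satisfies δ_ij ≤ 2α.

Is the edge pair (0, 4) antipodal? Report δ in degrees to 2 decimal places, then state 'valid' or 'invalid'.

δ = 113.73°, invalid

α = atan 0.25 = 14.04°;  2α = 28.07°
edge 0: e_0 = (-2.00, +0.80);  n_0 = (+0.3714, +0.9285)
edge 4: e_4 = (-0.11, +3.26);  n_4 = (+0.9994, +0.0337)
∠(n_0, n_4) = 66.27°
δ = |180° − 66.27°| = 113.73°
113.73° > 2α = 28.07°  →  invalid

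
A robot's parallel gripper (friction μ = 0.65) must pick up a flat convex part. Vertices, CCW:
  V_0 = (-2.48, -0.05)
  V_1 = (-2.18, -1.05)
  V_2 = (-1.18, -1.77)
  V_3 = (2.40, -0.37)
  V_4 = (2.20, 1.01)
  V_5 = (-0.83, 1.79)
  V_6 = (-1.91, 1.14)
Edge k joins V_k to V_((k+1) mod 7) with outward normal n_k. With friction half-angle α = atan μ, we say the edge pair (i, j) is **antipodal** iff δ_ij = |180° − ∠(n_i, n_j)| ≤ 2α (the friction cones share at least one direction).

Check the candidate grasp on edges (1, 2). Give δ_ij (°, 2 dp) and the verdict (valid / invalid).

α = atan 0.65 = 33.02°;  2α = 66.05°
edge 1: e_1 = (+1.00, -0.72);  n_1 = (-0.5843, -0.8115)
edge 2: e_2 = (+3.58, +1.40);  n_2 = (+0.3642, -0.9313)
∠(n_1, n_2) = 57.11°
δ = |180° − 57.11°| = 122.89°
122.89° > 2α = 66.05°  →  invalid

δ = 122.89°, invalid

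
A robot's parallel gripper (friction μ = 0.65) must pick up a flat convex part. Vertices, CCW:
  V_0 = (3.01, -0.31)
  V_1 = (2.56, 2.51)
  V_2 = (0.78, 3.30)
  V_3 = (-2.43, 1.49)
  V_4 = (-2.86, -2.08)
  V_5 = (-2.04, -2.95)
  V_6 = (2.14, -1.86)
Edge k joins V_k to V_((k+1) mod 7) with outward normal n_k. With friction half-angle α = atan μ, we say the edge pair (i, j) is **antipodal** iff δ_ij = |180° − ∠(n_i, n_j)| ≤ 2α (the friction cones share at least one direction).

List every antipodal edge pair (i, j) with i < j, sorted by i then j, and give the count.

count = 7; pairs: (0,3), (0,4), (1,4), (1,5), (2,5), (2,6), (3,6)

α = atan 0.65 = 33.02°;  2α = 66.05°
n_0 = (+0.9875, +0.1576)
n_1 = (+0.4057, +0.9140)
n_2 = (-0.4912, +0.8711)
n_3 = (-0.9928, +0.1196)
n_4 = (-0.7277, -0.6859)
n_5 = (+0.2523, -0.9676)
n_6 = (+0.8720, -0.4895)
  (0,1): δ = 123.00°  ·
  (0,2): δ = 69.65°  ·
  (0,3): δ = 15.93°  ✓
  (0,4): δ = 34.24°  ✓
  (0,5): δ = 95.55°  ·
  (0,6): δ = 141.63°  ·
  (1,2): δ = 126.65°  ·
  (1,3): δ = 72.94°  ·
  (1,4): δ = 22.76°  ✓
  (1,5): δ = 38.55°  ✓
  (1,6): δ = 84.63°  ·
  (2,3): δ = 126.29°  ·
  (2,4): δ = 76.11°  ·
  (2,5): δ = 14.80°  ✓
  (2,6): δ = 31.28°  ✓
  (3,4): δ = 129.83°  ·
  (3,5): δ = 68.52°  ·
  (3,6): δ = 22.44°  ✓
  (4,5): δ = 118.69°  ·
  (4,6): δ = 72.61°  ·
  (5,6): δ = 133.92°  ·
antipodal pairs: 7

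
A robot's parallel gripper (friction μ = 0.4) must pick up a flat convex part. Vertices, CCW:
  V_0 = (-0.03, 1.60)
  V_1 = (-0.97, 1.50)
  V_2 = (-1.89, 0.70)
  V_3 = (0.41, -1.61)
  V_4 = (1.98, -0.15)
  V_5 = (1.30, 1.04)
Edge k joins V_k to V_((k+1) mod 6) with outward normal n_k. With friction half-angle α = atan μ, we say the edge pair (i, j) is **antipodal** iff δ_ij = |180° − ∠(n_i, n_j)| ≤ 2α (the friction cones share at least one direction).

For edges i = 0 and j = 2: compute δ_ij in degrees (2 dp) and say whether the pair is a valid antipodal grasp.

α = atan 0.4 = 21.80°;  2α = 43.60°
edge 0: e_0 = (-0.94, -0.10);  n_0 = (-0.1058, +0.9944)
edge 2: e_2 = (+2.30, -2.31);  n_2 = (-0.7086, -0.7056)
∠(n_0, n_2) = 128.80°
δ = |180° − 128.80°| = 51.20°
51.20° > 2α = 43.60°  →  invalid

δ = 51.20°, invalid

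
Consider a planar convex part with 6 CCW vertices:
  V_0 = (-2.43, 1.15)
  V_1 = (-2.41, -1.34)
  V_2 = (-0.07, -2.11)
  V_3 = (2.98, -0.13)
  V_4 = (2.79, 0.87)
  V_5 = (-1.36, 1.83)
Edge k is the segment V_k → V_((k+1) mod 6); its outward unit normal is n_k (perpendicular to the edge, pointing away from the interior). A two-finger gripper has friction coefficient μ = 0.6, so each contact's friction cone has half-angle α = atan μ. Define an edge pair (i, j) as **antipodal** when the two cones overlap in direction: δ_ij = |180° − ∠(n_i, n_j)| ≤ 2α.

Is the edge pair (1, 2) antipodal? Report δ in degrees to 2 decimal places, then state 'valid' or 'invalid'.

α = atan 0.6 = 30.96°;  2α = 61.93°
edge 1: e_1 = (+2.34, -0.77);  n_1 = (-0.3126, -0.9499)
edge 2: e_2 = (+3.05, +1.98);  n_2 = (+0.5445, -0.8388)
∠(n_1, n_2) = 51.21°
δ = |180° − 51.21°| = 128.79°
128.79° > 2α = 61.93°  →  invalid

δ = 128.79°, invalid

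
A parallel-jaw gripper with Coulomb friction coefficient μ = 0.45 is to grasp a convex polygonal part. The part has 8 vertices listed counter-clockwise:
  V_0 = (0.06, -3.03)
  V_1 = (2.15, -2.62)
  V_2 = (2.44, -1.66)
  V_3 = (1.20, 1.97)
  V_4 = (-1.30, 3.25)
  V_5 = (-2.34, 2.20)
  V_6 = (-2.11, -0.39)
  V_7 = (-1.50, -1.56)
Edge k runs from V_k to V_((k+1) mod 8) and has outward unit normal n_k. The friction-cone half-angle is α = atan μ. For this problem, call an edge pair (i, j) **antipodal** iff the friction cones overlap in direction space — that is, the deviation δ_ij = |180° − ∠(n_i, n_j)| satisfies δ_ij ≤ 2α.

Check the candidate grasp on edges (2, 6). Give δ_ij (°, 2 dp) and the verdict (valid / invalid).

δ = 8.68°, valid

α = atan 0.45 = 24.23°;  2α = 48.46°
edge 2: e_2 = (-1.24, +3.63);  n_2 = (+0.9463, +0.3233)
edge 6: e_6 = (+0.61, -1.17);  n_6 = (-0.8867, -0.4623)
∠(n_2, n_6) = 171.32°
δ = |180° − 171.32°| = 8.68°
8.68° ≤ 2α = 48.46°  →  valid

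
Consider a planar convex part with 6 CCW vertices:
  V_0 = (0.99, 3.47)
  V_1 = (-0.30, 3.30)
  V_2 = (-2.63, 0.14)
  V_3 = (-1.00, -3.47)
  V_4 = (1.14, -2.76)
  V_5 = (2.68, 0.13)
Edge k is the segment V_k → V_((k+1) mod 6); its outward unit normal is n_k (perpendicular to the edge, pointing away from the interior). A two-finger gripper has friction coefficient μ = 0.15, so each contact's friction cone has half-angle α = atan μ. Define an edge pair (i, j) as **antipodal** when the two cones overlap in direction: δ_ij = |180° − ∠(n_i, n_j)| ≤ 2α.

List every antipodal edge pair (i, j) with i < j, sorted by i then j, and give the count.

count = 3; pairs: (0,3), (1,4), (2,5)

α = atan 0.15 = 8.53°;  2α = 17.06°
n_0 = (-0.1307, +0.9914)
n_1 = (-0.8049, +0.5935)
n_2 = (-0.9114, -0.4115)
n_3 = (+0.3149, -0.9491)
n_4 = (+0.8825, -0.4703)
n_5 = (+0.8923, +0.4515)
  (0,1): δ = 133.91°  ·
  (0,2): δ = 73.21°  ·
  (0,3): δ = 10.85°  ✓
  (0,4): δ = 54.44°  ·
  (0,5): δ = 109.33°  ·
  (1,2): δ = 119.30°  ·
  (1,3): δ = 35.24°  ·
  (1,4): δ = 8.35°  ✓
  (1,5): δ = 63.24°  ·
  (2,3): δ = 95.95°  ·
  (2,4): δ = 52.35°  ·
  (2,5): δ = 2.54°  ✓
  (3,4): δ = 136.41°  ·
  (3,5): δ = 81.52°  ·
  (4,5): δ = 125.11°  ·
antipodal pairs: 3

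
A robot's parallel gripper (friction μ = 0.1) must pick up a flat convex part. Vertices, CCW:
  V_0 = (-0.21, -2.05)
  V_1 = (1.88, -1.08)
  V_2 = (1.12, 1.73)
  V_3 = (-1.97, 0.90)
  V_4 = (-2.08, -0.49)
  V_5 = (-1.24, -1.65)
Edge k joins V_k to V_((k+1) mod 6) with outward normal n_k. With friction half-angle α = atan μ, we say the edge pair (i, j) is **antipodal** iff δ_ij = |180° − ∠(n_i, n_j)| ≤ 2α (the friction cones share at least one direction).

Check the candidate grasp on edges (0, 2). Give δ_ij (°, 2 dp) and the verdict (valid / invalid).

δ = 9.86°, valid

α = atan 0.1 = 5.71°;  2α = 11.42°
edge 0: e_0 = (+2.09, +0.97);  n_0 = (+0.4210, -0.9071)
edge 2: e_2 = (-3.09, -0.83);  n_2 = (-0.2594, +0.9658)
∠(n_0, n_2) = 170.14°
δ = |180° − 170.14°| = 9.86°
9.86° ≤ 2α = 11.42°  →  valid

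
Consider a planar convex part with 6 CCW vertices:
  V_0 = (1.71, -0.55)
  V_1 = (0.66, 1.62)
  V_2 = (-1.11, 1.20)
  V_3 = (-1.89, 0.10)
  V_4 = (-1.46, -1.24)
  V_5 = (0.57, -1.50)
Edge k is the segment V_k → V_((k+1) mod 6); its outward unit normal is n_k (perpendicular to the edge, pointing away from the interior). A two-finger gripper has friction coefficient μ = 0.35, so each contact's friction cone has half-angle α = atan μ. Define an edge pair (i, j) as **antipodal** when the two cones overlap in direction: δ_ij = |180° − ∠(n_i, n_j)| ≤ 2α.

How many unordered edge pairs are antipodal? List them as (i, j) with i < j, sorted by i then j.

count = 4; pairs: (0,3), (1,4), (1,5), (2,5)

α = atan 0.35 = 19.29°;  2α = 38.58°
n_0 = (+0.9002, +0.4356)
n_1 = (-0.2309, +0.9730)
n_2 = (-0.8157, +0.5784)
n_3 = (-0.9522, -0.3055)
n_4 = (-0.1270, -0.9919)
n_5 = (+0.6402, -0.7682)
  (0,1): δ = 102.47°  ·
  (0,2): δ = 61.16°  ·
  (0,3): δ = 8.03°  ✓
  (0,4): δ = 56.88°  ·
  (0,5): δ = 103.98°  ·
  (1,2): δ = 138.69°  ·
  (1,3): δ = 85.56°  ·
  (1,4): δ = 20.65°  ✓
  (1,5): δ = 26.46°  ✓
  (2,3): δ = 126.87°  ·
  (2,4): δ = 61.96°  ·
  (2,5): δ = 14.85°  ✓
  (3,4): δ = 115.09°  ·
  (3,5): δ = 67.99°  ·
  (4,5): δ = 132.90°  ·
antipodal pairs: 4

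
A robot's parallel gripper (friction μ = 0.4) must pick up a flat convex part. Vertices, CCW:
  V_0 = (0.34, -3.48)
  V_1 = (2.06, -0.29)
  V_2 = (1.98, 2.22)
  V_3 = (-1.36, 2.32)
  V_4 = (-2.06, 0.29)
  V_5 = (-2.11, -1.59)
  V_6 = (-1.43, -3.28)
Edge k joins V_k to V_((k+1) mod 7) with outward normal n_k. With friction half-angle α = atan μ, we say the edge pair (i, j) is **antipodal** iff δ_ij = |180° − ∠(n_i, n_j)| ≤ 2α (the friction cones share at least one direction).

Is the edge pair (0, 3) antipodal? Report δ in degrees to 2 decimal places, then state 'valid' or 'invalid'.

α = atan 0.4 = 21.80°;  2α = 43.60°
edge 0: e_0 = (+1.72, +3.19);  n_0 = (+0.8802, -0.4746)
edge 3: e_3 = (-0.70, -2.03);  n_3 = (-0.9454, +0.3260)
∠(n_0, n_3) = 170.69°
δ = |180° − 170.69°| = 9.31°
9.31° ≤ 2α = 43.60°  →  valid

δ = 9.31°, valid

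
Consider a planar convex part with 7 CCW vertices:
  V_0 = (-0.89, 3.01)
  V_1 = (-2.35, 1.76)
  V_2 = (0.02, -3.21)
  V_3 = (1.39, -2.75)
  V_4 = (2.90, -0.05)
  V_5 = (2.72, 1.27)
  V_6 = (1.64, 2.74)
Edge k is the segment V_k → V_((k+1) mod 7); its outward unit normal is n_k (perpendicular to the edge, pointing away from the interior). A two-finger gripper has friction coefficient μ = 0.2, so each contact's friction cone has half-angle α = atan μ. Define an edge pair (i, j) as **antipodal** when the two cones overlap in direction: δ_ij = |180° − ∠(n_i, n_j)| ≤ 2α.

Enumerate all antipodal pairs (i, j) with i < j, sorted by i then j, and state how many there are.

count = 4; pairs: (0,2), (0,3), (1,4), (1,5)

α = atan 0.2 = 11.31°;  2α = 22.62°
n_0 = (-0.6504, +0.7596)
n_1 = (-0.9026, -0.4304)
n_2 = (+0.3183, -0.9480)
n_3 = (+0.8728, -0.4881)
n_4 = (+0.9908, +0.1351)
n_5 = (+0.8059, +0.5921)
n_6 = (+0.1061, +0.9944)
  (0,1): δ = 105.07°  ·
  (0,2): δ = 22.01°  ✓
  (0,3): δ = 20.21°  ✓
  (0,4): δ = 57.20°  ·
  (0,5): δ = 85.74°  ·
  (0,6): δ = 133.34°  ·
  (1,2): δ = 96.93°  ·
  (1,3): δ = 54.71°  ·
  (1,4): δ = 17.73°  ✓
  (1,5): δ = 10.81°  ✓
  (1,6): δ = 58.41°  ·
  (2,3): δ = 137.78°  ·
  (2,4): δ = 100.80°  ·
  (2,5): δ = 72.26°  ·
  (2,6): δ = 24.65°  ·
  (3,4): δ = 143.02°  ·
  (3,5): δ = 114.48°  ·
  (3,6): δ = 66.88°  ·
  (4,5): δ = 151.46°  ·
  (4,6): δ = 103.86°  ·
  (5,6): δ = 132.40°  ·
antipodal pairs: 4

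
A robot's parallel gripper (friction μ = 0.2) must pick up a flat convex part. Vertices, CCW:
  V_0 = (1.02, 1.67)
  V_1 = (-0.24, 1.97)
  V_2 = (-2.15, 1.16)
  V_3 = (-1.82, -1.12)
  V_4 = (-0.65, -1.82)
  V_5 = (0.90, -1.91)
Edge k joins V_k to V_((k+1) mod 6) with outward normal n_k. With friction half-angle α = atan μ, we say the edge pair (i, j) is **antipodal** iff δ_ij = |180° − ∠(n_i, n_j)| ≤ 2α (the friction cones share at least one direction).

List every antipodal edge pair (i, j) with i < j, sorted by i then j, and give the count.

α = atan 0.2 = 11.31°;  2α = 22.62°
n_0 = (+0.2316, +0.9728)
n_1 = (-0.3904, +0.9206)
n_2 = (-0.9897, -0.1432)
n_3 = (-0.5134, -0.8581)
n_4 = (-0.0580, -0.9983)
n_5 = (+0.9994, -0.0335)
  (0,1): δ = 143.63°  ·
  (0,2): δ = 68.37°  ·
  (0,3): δ = 17.50°  ✓
  (0,4): δ = 10.07°  ✓
  (0,5): δ = 101.47°  ·
  (1,2): δ = 104.75°  ·
  (1,3): δ = 53.87°  ·
  (1,4): δ = 26.30°  ·
  (1,5): δ = 65.10°  ·
  (2,3): δ = 129.13°  ·
  (2,4): δ = 101.56°  ·
  (2,5): δ = 10.16°  ✓
  (3,4): δ = 152.43°  ·
  (3,5): δ = 61.03°  ·
  (4,5): δ = 88.60°  ·
antipodal pairs: 3

count = 3; pairs: (0,3), (0,4), (2,5)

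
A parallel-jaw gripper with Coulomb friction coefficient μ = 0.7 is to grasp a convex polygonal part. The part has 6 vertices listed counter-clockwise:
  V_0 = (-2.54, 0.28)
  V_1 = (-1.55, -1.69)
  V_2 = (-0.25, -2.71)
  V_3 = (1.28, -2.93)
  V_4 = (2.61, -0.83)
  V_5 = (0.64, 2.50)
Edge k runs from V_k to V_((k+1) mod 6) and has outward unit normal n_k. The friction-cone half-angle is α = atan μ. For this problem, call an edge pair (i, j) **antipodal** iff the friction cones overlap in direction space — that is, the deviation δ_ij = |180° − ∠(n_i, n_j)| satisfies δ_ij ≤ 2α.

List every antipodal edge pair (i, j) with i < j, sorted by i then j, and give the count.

α = atan 0.7 = 34.99°;  2α = 69.98°
n_0 = (-0.8935, -0.4490)
n_1 = (-0.6173, -0.7867)
n_2 = (-0.1423, -0.9898)
n_3 = (+0.8448, -0.5351)
n_4 = (+0.8607, +0.5092)
n_5 = (-0.5724, +0.8200)
  (0,1): δ = 154.80°  ·
  (0,2): δ = 124.86°  ·
  (0,3): δ = 59.03°  ✓
  (0,4): δ = 3.93°  ✓
  (0,5): δ = 98.24°  ·
  (1,2): δ = 150.06°  ·
  (1,3): δ = 84.23°  ·
  (1,4): δ = 21.27°  ✓
  (1,5): δ = 73.04°  ·
  (2,3): δ = 114.16°  ·
  (2,4): δ = 51.21°  ✓
  (2,5): δ = 43.10°  ✓
  (3,4): δ = 117.04°  ·
  (3,5): δ = 22.73°  ✓
  (4,5): δ = 85.69°  ·
antipodal pairs: 6

count = 6; pairs: (0,3), (0,4), (1,4), (2,4), (2,5), (3,5)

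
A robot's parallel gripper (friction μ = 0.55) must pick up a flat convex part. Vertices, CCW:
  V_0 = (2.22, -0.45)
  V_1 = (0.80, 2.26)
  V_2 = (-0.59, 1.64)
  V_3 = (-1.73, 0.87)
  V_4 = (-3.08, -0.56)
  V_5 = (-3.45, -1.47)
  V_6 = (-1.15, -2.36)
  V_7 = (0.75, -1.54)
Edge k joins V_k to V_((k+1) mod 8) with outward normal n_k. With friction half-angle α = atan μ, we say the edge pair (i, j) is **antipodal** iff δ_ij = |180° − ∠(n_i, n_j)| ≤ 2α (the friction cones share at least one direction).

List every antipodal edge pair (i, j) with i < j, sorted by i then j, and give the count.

count = 12; pairs: (0,4), (0,5), (1,5), (1,6), (1,7), (2,5), (2,6), (2,7), (3,6), (3,7), (4,6), (4,7)

α = atan 0.55 = 28.81°;  2α = 57.62°
n_0 = (+0.8858, +0.4641)
n_1 = (-0.4074, +0.9133)
n_2 = (-0.5597, +0.8287)
n_3 = (-0.7272, +0.6865)
n_4 = (-0.9264, +0.3767)
n_5 = (-0.3609, -0.9326)
n_6 = (+0.3963, -0.9181)
n_7 = (+0.5956, -0.8033)
  (0,1): δ = 93.61°  ·
  (0,2): δ = 83.62°  ·
  (0,3): δ = 71.01°  ·
  (0,4): δ = 49.78°  ✓
  (0,5): δ = 41.19°  ✓
  (0,6): δ = 85.69°  ·
  (0,7): δ = 98.90°  ·
  (1,2): δ = 170.00°  ·
  (1,3): δ = 157.39°  ·
  (1,4): δ = 136.17°  ·
  (1,5): δ = 45.19°  ✓
  (1,6): δ = 0.69°  ✓
  (1,7): δ = 12.52°  ✓
  (2,3): δ = 167.39°  ·
  (2,4): δ = 146.16°  ·
  (2,5): δ = 55.19°  ✓
  (2,6): δ = 10.69°  ✓
  (2,7): δ = 2.52°  ✓
  (3,4): δ = 158.77°  ·
  (3,5): δ = 67.80°  ·
  (3,6): δ = 23.30°  ✓
  (3,7): δ = 10.09°  ✓
  (4,5): δ = 89.03°  ·
  (4,6): δ = 44.53°  ✓
  (4,7): δ = 31.32°  ✓
  (5,6): δ = 135.50°  ·
  (5,7): δ = 122.29°  ·
  (6,7): δ = 166.79°  ·
antipodal pairs: 12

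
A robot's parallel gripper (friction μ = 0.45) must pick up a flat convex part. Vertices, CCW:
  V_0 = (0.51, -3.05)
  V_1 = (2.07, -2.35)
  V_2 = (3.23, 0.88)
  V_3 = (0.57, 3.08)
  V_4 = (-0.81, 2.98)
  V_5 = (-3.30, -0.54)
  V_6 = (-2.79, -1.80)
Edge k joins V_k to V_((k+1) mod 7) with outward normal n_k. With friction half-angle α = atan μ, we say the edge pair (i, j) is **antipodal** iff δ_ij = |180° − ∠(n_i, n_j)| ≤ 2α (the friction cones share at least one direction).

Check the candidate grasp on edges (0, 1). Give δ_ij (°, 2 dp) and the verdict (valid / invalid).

δ = 133.92°, invalid

α = atan 0.45 = 24.23°;  2α = 48.46°
edge 0: e_0 = (+1.56, +0.70);  n_0 = (+0.4094, -0.9124)
edge 1: e_1 = (+1.16, +3.23);  n_1 = (+0.9411, -0.3380)
∠(n_0, n_1) = 46.08°
δ = |180° − 46.08°| = 133.92°
133.92° > 2α = 48.46°  →  invalid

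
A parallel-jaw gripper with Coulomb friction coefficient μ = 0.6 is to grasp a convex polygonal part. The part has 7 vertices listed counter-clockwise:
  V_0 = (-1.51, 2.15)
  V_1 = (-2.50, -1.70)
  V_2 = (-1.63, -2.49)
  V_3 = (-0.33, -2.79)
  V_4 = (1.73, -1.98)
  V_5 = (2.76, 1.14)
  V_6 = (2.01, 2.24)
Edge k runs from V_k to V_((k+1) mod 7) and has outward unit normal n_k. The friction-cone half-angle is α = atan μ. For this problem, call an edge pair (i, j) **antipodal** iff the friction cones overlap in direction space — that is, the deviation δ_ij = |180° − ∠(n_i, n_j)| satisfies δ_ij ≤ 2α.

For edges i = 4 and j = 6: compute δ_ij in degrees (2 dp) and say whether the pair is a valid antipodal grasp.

δ = 70.27°, invalid

α = atan 0.6 = 30.96°;  2α = 61.93°
edge 4: e_4 = (+1.03, +3.12);  n_4 = (+0.9496, -0.3135)
edge 6: e_6 = (-3.52, -0.09);  n_6 = (-0.0256, +0.9997)
∠(n_4, n_6) = 109.73°
δ = |180° − 109.73°| = 70.27°
70.27° > 2α = 61.93°  →  invalid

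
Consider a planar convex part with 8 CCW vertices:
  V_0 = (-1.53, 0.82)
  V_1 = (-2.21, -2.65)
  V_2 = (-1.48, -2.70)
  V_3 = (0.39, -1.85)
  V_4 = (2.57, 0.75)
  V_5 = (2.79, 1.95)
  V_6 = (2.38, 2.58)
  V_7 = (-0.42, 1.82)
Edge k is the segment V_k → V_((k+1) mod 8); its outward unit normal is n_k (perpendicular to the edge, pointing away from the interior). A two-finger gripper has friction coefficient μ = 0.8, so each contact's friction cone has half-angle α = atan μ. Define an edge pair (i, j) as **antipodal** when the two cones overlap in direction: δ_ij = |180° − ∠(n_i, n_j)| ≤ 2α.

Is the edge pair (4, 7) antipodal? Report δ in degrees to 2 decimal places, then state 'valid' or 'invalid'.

α = atan 0.8 = 38.66°;  2α = 77.32°
edge 4: e_4 = (+0.22, +1.20);  n_4 = (+0.9836, -0.1803)
edge 7: e_7 = (-1.11, -1.00);  n_7 = (-0.6693, +0.7430)
∠(n_4, n_7) = 142.40°
δ = |180° − 142.40°| = 37.60°
37.60° ≤ 2α = 77.32°  →  valid

δ = 37.60°, valid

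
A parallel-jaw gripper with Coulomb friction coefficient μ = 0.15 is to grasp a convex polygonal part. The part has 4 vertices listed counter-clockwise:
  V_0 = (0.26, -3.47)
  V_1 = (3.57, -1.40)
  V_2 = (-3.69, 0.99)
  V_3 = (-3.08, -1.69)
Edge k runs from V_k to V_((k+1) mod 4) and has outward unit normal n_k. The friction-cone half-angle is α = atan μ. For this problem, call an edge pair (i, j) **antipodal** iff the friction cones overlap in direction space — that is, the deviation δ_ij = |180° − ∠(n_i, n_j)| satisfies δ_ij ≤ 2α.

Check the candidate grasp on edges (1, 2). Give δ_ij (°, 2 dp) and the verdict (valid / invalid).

α = atan 0.15 = 8.53°;  2α = 17.06°
edge 1: e_1 = (-7.26, +2.39);  n_1 = (+0.3127, +0.9499)
edge 2: e_2 = (+0.61, -2.68);  n_2 = (-0.9751, -0.2219)
∠(n_1, n_2) = 121.04°
δ = |180° − 121.04°| = 58.96°
58.96° > 2α = 17.06°  →  invalid

δ = 58.96°, invalid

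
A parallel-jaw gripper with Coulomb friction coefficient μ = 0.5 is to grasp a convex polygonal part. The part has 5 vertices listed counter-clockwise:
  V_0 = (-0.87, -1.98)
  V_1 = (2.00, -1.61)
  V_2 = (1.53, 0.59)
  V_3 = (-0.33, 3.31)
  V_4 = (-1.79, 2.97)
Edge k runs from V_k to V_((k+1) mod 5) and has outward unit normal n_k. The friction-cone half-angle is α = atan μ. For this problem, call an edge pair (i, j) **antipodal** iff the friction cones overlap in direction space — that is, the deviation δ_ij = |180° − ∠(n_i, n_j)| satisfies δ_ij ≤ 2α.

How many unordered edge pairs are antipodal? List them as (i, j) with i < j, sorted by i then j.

α = atan 0.5 = 26.57°;  2α = 53.13°
n_0 = (+0.1279, -0.9918)
n_1 = (+0.9779, +0.2089)
n_2 = (+0.8255, +0.5645)
n_3 = (-0.2268, +0.9739)
n_4 = (-0.9832, -0.1827)
  (0,1): δ = 85.29°  ·
  (0,2): δ = 62.98°  ·
  (0,3): δ = 5.76°  ✓
  (0,4): δ = 93.18°  ·
  (1,2): δ = 157.69°  ·
  (1,3): δ = 88.95°  ·
  (1,4): δ = 1.53°  ✓
  (2,3): δ = 111.26°  ·
  (2,4): δ = 23.84°  ✓
  (3,4): δ = 92.58°  ·
antipodal pairs: 3

count = 3; pairs: (0,3), (1,4), (2,4)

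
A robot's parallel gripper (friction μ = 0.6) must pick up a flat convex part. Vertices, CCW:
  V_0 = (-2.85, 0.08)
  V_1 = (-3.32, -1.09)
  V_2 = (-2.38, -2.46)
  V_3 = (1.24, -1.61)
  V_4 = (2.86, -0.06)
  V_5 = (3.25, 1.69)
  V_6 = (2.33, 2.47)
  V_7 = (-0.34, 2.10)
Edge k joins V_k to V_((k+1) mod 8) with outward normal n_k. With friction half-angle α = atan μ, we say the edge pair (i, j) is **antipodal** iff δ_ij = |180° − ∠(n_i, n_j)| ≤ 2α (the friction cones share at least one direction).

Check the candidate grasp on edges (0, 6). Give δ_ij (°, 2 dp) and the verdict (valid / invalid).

α = atan 0.6 = 30.96°;  2α = 61.93°
edge 0: e_0 = (-0.47, -1.17);  n_0 = (-0.9279, +0.3728)
edge 6: e_6 = (-2.67, -0.37);  n_6 = (-0.1373, +0.9905)
∠(n_0, n_6) = 60.22°
δ = |180° − 60.22°| = 119.78°
119.78° > 2α = 61.93°  →  invalid

δ = 119.78°, invalid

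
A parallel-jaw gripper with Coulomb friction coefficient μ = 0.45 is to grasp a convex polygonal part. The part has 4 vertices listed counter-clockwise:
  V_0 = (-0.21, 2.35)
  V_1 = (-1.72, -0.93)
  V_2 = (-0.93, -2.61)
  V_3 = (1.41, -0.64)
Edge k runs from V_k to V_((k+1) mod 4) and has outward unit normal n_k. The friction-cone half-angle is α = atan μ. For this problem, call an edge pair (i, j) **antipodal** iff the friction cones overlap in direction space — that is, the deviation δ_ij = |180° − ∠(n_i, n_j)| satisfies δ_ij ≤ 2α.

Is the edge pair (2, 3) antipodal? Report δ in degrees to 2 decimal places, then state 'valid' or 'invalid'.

δ = 101.64°, invalid

α = atan 0.45 = 24.23°;  2α = 48.46°
edge 2: e_2 = (+2.34, +1.97);  n_2 = (+0.6440, -0.7650)
edge 3: e_3 = (-1.62, +2.99);  n_3 = (+0.8792, +0.4764)
∠(n_2, n_3) = 78.36°
δ = |180° − 78.36°| = 101.64°
101.64° > 2α = 48.46°  →  invalid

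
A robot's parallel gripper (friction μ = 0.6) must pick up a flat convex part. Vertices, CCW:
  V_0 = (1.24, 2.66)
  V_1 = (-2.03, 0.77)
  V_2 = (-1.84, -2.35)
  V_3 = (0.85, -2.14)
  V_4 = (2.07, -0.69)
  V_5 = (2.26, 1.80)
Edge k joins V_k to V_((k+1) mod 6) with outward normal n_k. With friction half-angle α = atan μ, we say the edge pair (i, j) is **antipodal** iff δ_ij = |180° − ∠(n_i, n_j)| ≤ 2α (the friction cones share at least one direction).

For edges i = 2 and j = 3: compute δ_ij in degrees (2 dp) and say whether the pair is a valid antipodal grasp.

δ = 134.54°, invalid

α = atan 0.6 = 30.96°;  2α = 61.93°
edge 2: e_2 = (+2.69, +0.21);  n_2 = (+0.0778, -0.9970)
edge 3: e_3 = (+1.22, +1.45);  n_3 = (+0.7652, -0.6438)
∠(n_2, n_3) = 45.46°
δ = |180° − 45.46°| = 134.54°
134.54° > 2α = 61.93°  →  invalid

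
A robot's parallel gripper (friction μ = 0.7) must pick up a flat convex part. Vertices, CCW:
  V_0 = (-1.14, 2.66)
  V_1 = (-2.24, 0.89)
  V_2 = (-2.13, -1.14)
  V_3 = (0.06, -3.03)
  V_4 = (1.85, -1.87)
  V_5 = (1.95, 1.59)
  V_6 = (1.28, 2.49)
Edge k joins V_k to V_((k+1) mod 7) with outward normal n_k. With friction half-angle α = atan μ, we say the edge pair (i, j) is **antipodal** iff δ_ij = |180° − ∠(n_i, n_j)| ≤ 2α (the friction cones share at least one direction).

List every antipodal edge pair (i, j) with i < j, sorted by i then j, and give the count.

count = 10; pairs: (0,3), (0,4), (0,5), (1,3), (1,4), (1,5), (2,4), (2,5), (2,6), (3,6)

α = atan 0.7 = 34.99°;  2α = 69.98°
n_0 = (-0.8493, +0.5278)
n_1 = (-0.9985, -0.0541)
n_2 = (-0.6533, -0.7571)
n_3 = (+0.5438, -0.8392)
n_4 = (+0.9996, -0.0289)
n_5 = (+0.8021, +0.5971)
n_6 = (+0.0701, +0.9975)
  (0,1): δ = 145.04°  ·
  (0,2): δ = 98.93°  ·
  (0,3): δ = 25.20°  ✓
  (0,4): δ = 30.20°  ✓
  (0,5): δ = 68.53°  ✓
  (0,6): δ = 117.84°  ·
  (1,2): δ = 133.90°  ·
  (1,3): δ = 60.16°  ✓
  (1,4): δ = 4.76°  ✓
  (1,5): δ = 33.56°  ✓
  (1,6): δ = 82.88°  ·
  (2,3): δ = 106.26°  ·
  (2,4): δ = 50.86°  ✓
  (2,5): δ = 12.54°  ✓
  (2,6): δ = 36.78°  ✓
  (3,4): δ = 124.60°  ·
  (3,5): δ = 86.28°  ·
  (3,6): δ = 36.96°  ✓
  (4,5): δ = 141.68°  ·
  (4,6): δ = 92.36°  ·
  (5,6): δ = 130.68°  ·
antipodal pairs: 10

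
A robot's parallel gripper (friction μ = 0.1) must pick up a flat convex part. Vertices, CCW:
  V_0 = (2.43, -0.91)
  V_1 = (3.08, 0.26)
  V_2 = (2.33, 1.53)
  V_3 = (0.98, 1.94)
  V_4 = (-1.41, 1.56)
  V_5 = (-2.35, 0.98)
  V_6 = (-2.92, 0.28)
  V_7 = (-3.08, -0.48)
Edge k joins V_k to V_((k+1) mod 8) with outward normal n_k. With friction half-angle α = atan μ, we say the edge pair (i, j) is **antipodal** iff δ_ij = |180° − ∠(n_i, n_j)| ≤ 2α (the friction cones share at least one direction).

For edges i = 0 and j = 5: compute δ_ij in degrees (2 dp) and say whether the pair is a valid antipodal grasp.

α = atan 0.1 = 5.71°;  2α = 11.42°
edge 0: e_0 = (+0.65, +1.17);  n_0 = (+0.8742, -0.4856)
edge 5: e_5 = (-0.57, -0.70);  n_5 = (-0.7754, +0.6314)
∠(n_0, n_5) = 169.90°
δ = |180° − 169.90°| = 10.10°
10.10° ≤ 2α = 11.42°  →  valid

δ = 10.10°, valid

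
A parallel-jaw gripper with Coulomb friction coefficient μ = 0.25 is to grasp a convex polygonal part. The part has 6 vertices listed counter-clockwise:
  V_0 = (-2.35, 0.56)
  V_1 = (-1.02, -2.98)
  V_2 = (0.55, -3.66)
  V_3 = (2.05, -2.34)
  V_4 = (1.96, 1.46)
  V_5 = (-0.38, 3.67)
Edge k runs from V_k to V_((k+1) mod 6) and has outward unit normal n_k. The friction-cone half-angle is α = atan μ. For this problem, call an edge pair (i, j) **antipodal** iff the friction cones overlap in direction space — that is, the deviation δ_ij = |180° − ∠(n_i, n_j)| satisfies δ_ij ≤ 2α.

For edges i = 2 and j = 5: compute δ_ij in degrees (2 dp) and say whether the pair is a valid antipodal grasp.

α = atan 0.25 = 14.04°;  2α = 28.07°
edge 2: e_2 = (+1.50, +1.32);  n_2 = (+0.6606, -0.7507)
edge 5: e_5 = (-1.97, -3.11);  n_5 = (-0.8448, +0.5351)
∠(n_2, n_5) = 163.70°
δ = |180° − 163.70°| = 16.30°
16.30° ≤ 2α = 28.07°  →  valid

δ = 16.30°, valid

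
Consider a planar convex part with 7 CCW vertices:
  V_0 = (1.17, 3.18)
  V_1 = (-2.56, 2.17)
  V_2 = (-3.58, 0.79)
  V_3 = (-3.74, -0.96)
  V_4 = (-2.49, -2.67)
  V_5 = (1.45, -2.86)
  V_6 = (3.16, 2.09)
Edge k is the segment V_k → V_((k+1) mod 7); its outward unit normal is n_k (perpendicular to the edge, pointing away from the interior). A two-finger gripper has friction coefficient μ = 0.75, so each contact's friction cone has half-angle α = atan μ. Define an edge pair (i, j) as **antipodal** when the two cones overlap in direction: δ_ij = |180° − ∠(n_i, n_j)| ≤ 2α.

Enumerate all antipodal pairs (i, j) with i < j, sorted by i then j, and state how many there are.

α = atan 0.75 = 36.87°;  2α = 73.74°
n_0 = (-0.2614, +0.9652)
n_1 = (-0.8042, +0.5944)
n_2 = (-0.9958, +0.0910)
n_3 = (-0.8073, -0.5901)
n_4 = (-0.0482, -0.9988)
n_5 = (+0.9452, -0.3265)
n_6 = (+0.4804, +0.8771)
  (0,1): δ = 141.62°  ·
  (0,2): δ = 110.38°  ·
  (0,3): δ = 68.98°  ✓
  (0,4): δ = 17.91°  ✓
  (0,5): δ = 55.79°  ✓
  (0,6): δ = 136.14°  ·
  (1,2): δ = 148.75°  ·
  (1,3): δ = 107.36°  ·
  (1,4): δ = 56.29°  ✓
  (1,5): δ = 17.41°  ✓
  (1,6): δ = 97.76°  ·
  (2,3): δ = 138.61°  ·
  (2,4): δ = 87.54°  ·
  (2,5): δ = 13.83°  ✓
  (2,6): δ = 66.51°  ✓
  (3,4): δ = 128.93°  ·
  (3,5): δ = 55.22°  ✓
  (3,6): δ = 25.12°  ✓
  (4,5): δ = 106.30°  ·
  (4,6): δ = 25.95°  ✓
  (5,6): δ = 99.65°  ·
antipodal pairs: 10

count = 10; pairs: (0,3), (0,4), (0,5), (1,4), (1,5), (2,5), (2,6), (3,5), (3,6), (4,6)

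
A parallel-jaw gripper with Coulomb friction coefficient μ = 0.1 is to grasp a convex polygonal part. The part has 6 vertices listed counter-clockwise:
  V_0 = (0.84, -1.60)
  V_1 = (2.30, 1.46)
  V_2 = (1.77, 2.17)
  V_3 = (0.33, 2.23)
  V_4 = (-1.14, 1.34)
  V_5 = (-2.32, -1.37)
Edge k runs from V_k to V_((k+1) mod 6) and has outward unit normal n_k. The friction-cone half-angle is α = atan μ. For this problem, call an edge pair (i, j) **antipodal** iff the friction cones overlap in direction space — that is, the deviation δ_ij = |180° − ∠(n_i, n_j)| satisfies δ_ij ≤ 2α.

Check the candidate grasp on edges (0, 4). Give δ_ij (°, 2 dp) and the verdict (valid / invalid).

α = atan 0.1 = 5.71°;  2α = 11.42°
edge 0: e_0 = (+1.46, +3.06);  n_0 = (+0.9025, -0.4306)
edge 4: e_4 = (-1.18, -2.71);  n_4 = (-0.9169, +0.3992)
∠(n_0, n_4) = 178.02°
δ = |180° − 178.02°| = 1.98°
1.98° ≤ 2α = 11.42°  →  valid

δ = 1.98°, valid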